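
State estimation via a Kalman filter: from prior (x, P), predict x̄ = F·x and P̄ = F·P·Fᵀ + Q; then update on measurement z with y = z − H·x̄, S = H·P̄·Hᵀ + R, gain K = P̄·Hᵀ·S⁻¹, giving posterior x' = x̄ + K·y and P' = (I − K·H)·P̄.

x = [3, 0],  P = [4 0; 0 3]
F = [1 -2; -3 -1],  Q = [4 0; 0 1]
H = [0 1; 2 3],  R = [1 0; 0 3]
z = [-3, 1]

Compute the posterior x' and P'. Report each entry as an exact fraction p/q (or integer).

x' = [17129/3547, -10491/3547]
P' = [9228/3547 -4602/3547; -4602/3547 3176/3547]

x̄ = F·x = [3, -9]
P̄ = F·P·Fᵀ + Q = [20 -6; -6 40]
y = z − H·x̄ = [6, 22]
S = H·P̄·Hᵀ + R = [41 108; 108 371]
K = P̄·Hᵀ·S⁻¹ = [-4602/3547 1550/3547; 3176/3547 108/3547]
x' = x̄ + K·y = [17129/3547, -10491/3547]
P' = (I − K·H)·P̄ = [9228/3547 -4602/3547; -4602/3547 3176/3547]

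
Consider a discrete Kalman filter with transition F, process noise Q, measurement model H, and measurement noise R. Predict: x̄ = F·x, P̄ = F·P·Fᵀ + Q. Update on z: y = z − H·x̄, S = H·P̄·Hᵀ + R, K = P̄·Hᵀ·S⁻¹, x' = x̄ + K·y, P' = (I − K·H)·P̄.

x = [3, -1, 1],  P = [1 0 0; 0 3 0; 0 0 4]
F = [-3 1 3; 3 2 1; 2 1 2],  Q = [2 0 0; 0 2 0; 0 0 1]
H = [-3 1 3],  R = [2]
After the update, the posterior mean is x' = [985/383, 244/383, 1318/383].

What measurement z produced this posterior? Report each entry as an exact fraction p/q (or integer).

x̄ = F·x = [-7, 8, 7]
P̄ = F·P·Fᵀ + Q = [50 9 21; 9 27 20; 21 20 24]
S = H·P̄·Hᵀ + R = [383]
K = P̄·Hᵀ·S⁻¹ = [-78/383; 60/383; 29/383]
x' − x̄ = [3666/383, -2820/383, -1363/383] = K·y
y = (KᵀK)⁻¹·Kᵀ·(x' − x̄) = [-47]
z = y + H·x̄ = [-47] + [50] = [3]

z = [3]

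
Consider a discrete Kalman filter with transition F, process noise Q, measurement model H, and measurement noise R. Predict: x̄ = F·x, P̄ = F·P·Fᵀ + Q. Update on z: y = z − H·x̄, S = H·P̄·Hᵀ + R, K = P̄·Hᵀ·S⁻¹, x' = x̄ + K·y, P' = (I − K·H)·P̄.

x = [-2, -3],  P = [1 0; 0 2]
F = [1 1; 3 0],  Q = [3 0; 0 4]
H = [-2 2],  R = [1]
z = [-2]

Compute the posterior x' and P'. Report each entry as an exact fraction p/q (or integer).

x̄ = F·x = [-5, -6]
P̄ = F·P·Fᵀ + Q = [6 3; 3 13]
y = z − H·x̄ = [0]
S = H·P̄·Hᵀ + R = [53]
K = P̄·Hᵀ·S⁻¹ = [-6/53; 20/53]
x' = x̄ + K·y = [-5, -6]
P' = (I − K·H)·P̄ = [282/53 279/53; 279/53 289/53]

x' = [-5, -6]
P' = [282/53 279/53; 279/53 289/53]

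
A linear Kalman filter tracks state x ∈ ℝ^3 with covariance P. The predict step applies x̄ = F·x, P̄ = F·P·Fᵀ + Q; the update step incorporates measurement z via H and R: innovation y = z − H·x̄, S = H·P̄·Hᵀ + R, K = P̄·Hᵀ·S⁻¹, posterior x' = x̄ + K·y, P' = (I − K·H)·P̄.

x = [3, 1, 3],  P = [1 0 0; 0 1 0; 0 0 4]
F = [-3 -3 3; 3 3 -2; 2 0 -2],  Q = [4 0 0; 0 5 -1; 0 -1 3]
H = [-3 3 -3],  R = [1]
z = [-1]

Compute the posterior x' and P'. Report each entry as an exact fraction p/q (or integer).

x' = [3123/919, 474/919, -2352/919]
P' = [9202/919 -798/919 -9930/919; -798/919 3441/919 4179/919; -9930/919 4179/919 14081/919]

x̄ = F·x = [-3, 6, 0]
P̄ = F·P·Fᵀ + Q = [58 -42 -30; -42 39 21; -30 21 23]
y = z − H·x̄ = [-28]
S = H·P̄·Hᵀ + R = [919]
K = P̄·Hᵀ·S⁻¹ = [-210/919; 180/919; 84/919]
x' = x̄ + K·y = [3123/919, 474/919, -2352/919]
P' = (I − K·H)·P̄ = [9202/919 -798/919 -9930/919; -798/919 3441/919 4179/919; -9930/919 4179/919 14081/919]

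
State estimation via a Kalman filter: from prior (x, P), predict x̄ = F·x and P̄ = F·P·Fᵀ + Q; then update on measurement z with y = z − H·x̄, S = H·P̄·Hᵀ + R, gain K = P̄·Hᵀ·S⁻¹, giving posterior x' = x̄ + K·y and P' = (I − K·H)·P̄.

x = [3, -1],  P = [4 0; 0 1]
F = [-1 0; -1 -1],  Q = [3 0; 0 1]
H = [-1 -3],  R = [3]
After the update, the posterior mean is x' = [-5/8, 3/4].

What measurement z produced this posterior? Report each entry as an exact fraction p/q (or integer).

z = [-2]

x̄ = F·x = [-3, -2]
P̄ = F·P·Fᵀ + Q = [7 4; 4 6]
S = H·P̄·Hᵀ + R = [88]
K = P̄·Hᵀ·S⁻¹ = [-19/88; -1/4]
x' − x̄ = [19/8, 11/4] = K·y
y = (KᵀK)⁻¹·Kᵀ·(x' − x̄) = [-11]
z = y + H·x̄ = [-11] + [9] = [-2]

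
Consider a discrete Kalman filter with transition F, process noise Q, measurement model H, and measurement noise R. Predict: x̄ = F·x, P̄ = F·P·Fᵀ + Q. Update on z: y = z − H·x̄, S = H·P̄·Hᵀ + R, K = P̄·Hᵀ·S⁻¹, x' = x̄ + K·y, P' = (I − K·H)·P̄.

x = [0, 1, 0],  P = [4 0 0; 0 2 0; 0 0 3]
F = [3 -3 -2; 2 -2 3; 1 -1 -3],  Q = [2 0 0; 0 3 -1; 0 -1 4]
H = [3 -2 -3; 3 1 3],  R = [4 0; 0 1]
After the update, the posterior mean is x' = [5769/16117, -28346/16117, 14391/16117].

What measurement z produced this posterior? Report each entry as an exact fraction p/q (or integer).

x̄ = F·x = [-3, -2, -1]
P̄ = F·P·Fᵀ + Q = [68 18 36; 18 54 -16; 36 -16 37]
S = H·P̄·Hᵀ + R = [109 261; 261 1660]
K = P̄·Hᵀ·S⁻¹ = [13470/112819 20310/112819; -3660/16117 1158/16117; -4843/112819 14558/112819]
x' − x̄ = [54120/16117, 3888/16117, 30508/16117] = K·y
y = (KᵀK)⁻¹·Kᵀ·(x' − x̄) = [4, 16]
z = y + H·x̄ = [4, 16] + [-2, -14] = [2, 2]

z = [2, 2]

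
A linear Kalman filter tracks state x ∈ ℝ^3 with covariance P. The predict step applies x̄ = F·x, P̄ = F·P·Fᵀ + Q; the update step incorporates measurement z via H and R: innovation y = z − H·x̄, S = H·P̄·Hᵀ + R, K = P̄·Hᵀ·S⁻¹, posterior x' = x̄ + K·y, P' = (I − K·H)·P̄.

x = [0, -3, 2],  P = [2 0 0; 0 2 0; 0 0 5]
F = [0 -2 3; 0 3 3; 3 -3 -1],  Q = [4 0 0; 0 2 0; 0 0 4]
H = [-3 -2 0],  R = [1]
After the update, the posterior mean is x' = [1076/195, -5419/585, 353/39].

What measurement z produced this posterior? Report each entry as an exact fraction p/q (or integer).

x̄ = F·x = [12, -3, 7]
P̄ = F·P·Fᵀ + Q = [57 33 -3; 33 65 -33; -3 -33 45]
S = H·P̄·Hᵀ + R = [1170]
K = P̄·Hᵀ·S⁻¹ = [-79/390; -229/1170; 5/78]
x' − x̄ = [-1264/195, -3664/585, 80/39] = K·y
y = (KᵀK)⁻¹·Kᵀ·(x' − x̄) = [32]
z = y + H·x̄ = [32] + [-30] = [2]

z = [2]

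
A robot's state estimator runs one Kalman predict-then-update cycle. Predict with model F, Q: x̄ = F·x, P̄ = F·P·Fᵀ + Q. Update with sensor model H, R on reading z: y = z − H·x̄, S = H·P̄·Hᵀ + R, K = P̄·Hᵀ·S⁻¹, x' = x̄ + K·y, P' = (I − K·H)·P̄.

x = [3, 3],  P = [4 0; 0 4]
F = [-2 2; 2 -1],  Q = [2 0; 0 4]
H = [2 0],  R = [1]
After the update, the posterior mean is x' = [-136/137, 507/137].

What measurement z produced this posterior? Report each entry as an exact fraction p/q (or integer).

x̄ = F·x = [0, 3]
P̄ = F·P·Fᵀ + Q = [34 -24; -24 24]
S = H·P̄·Hᵀ + R = [137]
K = P̄·Hᵀ·S⁻¹ = [68/137; -48/137]
x' − x̄ = [-136/137, 96/137] = K·y
y = (KᵀK)⁻¹·Kᵀ·(x' − x̄) = [-2]
z = y + H·x̄ = [-2] + [0] = [-2]

z = [-2]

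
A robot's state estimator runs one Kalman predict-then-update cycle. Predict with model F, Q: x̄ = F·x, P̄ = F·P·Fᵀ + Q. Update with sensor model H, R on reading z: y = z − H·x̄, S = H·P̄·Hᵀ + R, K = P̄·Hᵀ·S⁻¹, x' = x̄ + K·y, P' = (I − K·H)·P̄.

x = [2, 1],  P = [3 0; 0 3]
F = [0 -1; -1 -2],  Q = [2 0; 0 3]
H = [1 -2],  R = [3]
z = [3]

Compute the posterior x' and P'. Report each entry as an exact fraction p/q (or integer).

x̄ = F·x = [-1, -4]
P̄ = F·P·Fᵀ + Q = [5 6; 6 18]
y = z − H·x̄ = [-4]
S = H·P̄·Hᵀ + R = [56]
K = P̄·Hᵀ·S⁻¹ = [-1/8; -15/28]
x' = x̄ + K·y = [-1/2, -13/7]
P' = (I − K·H)·P̄ = [33/8 9/4; 9/4 27/14]

x' = [-1/2, -13/7]
P' = [33/8 9/4; 9/4 27/14]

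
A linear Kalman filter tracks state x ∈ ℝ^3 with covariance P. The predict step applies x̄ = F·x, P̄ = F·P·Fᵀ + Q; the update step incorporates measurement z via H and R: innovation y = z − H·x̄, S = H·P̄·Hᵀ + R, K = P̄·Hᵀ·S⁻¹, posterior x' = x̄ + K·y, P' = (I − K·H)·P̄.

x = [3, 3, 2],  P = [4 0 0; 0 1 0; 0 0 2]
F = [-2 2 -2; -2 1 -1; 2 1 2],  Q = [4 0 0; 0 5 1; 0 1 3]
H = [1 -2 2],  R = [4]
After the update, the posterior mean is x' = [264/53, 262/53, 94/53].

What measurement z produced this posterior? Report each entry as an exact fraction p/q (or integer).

z = [-2]

x̄ = F·x = [-4, -5, 13]
P̄ = F·P·Fᵀ + Q = [32 22 -22; 22 24 -18; -22 -18 28]
S = H·P̄·Hᵀ + R = [212]
K = P̄·Hᵀ·S⁻¹ = [-14/53; -31/106; 35/106]
x' − x̄ = [476/53, 527/53, -595/53] = K·y
y = (KᵀK)⁻¹·Kᵀ·(x' − x̄) = [-34]
z = y + H·x̄ = [-34] + [32] = [-2]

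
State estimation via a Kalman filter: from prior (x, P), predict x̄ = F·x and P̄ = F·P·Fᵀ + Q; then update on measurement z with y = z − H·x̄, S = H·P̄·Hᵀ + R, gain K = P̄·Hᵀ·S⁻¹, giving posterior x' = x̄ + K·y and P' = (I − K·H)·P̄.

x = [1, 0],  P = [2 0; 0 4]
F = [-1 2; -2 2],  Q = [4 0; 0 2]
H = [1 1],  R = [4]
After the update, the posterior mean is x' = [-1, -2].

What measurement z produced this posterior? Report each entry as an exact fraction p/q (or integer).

x̄ = F·x = [-1, -2]
P̄ = F·P·Fᵀ + Q = [22 20; 20 26]
S = H·P̄·Hᵀ + R = [92]
K = P̄·Hᵀ·S⁻¹ = [21/46; 1/2]
x' − x̄ = [0, 0] = K·y
y = (KᵀK)⁻¹·Kᵀ·(x' − x̄) = [0]
z = y + H·x̄ = [0] + [-3] = [-3]

z = [-3]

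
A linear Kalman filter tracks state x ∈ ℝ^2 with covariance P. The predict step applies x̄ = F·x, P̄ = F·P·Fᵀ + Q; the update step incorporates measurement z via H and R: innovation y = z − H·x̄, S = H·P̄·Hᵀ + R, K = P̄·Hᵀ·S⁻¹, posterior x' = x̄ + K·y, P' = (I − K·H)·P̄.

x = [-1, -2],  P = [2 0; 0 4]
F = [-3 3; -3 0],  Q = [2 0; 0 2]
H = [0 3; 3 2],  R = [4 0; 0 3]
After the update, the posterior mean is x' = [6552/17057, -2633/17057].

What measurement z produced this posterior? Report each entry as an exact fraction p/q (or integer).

z = [-1, 1]

x̄ = F·x = [-3, 3]
P̄ = F·P·Fᵀ + Q = [56 18; 18 20]
S = H·P̄·Hᵀ + R = [184 282; 282 803]
K = P̄·Hᵀ·S⁻¹ = [-7083/34114 5577/17057; 5418/17057 94/17057]
x' − x̄ = [57723/17057, -53804/17057] = K·y
y = (KᵀK)⁻¹·Kᵀ·(x' − x̄) = [-10, 4]
z = y + H·x̄ = [-10, 4] + [9, -3] = [-1, 1]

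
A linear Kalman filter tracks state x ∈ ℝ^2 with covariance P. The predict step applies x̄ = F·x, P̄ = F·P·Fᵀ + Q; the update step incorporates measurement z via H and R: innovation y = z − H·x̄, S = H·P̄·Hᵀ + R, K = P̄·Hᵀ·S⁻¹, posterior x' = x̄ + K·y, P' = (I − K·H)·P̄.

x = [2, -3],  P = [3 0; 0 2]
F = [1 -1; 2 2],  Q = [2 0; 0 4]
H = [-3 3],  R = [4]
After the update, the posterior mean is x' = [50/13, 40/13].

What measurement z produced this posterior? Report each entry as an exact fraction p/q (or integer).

z = [-2]

x̄ = F·x = [5, -2]
P̄ = F·P·Fᵀ + Q = [7 2; 2 24]
S = H·P̄·Hᵀ + R = [247]
K = P̄·Hᵀ·S⁻¹ = [-15/247; 66/247]
x' − x̄ = [-15/13, 66/13] = K·y
y = (KᵀK)⁻¹·Kᵀ·(x' − x̄) = [19]
z = y + H·x̄ = [19] + [-21] = [-2]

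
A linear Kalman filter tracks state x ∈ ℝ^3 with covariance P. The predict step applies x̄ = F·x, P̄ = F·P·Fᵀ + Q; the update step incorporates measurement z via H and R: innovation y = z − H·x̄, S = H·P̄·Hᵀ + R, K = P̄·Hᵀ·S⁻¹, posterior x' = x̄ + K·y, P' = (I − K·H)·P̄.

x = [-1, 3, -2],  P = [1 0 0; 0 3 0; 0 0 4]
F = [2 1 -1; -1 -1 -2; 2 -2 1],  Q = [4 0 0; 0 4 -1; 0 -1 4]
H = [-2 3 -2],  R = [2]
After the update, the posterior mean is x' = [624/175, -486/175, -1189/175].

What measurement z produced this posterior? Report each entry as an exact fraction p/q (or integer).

x̄ = F·x = [3, 2, -10]
P̄ = F·P·Fᵀ + Q = [15 3 -6; 3 24 -5; -6 -5 24]
S = H·P̄·Hᵀ + R = [350]
K = P̄·Hᵀ·S⁻¹ = [-9/350; 38/175; -51/350]
x' − x̄ = [99/175, -836/175, 561/175] = K·y
y = (KᵀK)⁻¹·Kᵀ·(x' − x̄) = [-22]
z = y + H·x̄ = [-22] + [20] = [-2]

z = [-2]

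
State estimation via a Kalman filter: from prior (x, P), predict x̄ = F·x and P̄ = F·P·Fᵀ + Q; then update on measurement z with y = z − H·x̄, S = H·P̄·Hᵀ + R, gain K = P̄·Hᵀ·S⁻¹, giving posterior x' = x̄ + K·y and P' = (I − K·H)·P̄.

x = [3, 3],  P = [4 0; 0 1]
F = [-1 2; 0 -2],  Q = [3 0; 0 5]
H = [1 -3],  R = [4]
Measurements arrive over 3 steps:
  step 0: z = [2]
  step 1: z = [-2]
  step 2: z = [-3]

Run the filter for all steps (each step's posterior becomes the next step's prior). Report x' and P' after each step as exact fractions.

step 0: x̄ = F·x = [3, -6]
step 0: P̄ = F·P·Fᵀ + Q = [11 -4; -4 9]
step 0: y = z − H·x̄ = [-19]
step 0: S = H·P̄·Hᵀ + R = [120]
step 0: K = P̄·Hᵀ·S⁻¹ = [23/120; -31/120]
step 0: x' = x̄ + K·y = [-77/120, -131/120]
step 0: P' = (I − K·H)·P̄ = [791/120 233/120; 233/120 119/120]
step 1: x̄ = F·x = [-37/24, 131/60]
step 1: P̄ = F·P·Fᵀ + Q = [139/24 -1/12; -1/12 269/30]
step 1: y = z − H·x̄ = [731/120]
step 1: S = H·P̄·Hᵀ + R = [10919/120]
step 1: K = P̄·Hᵀ·S⁻¹ = [725/10919; -3238/10919]
step 1: x' = x̄ + K·y = [-12417/10919, 4115/10919]
step 1: P' = (I − K·H)·P̄ = [58859/10919 18653/10919; 18653/10919 10535/10919]
step 2: x̄ = F·x = [20647/10919, -8230/10919]
step 2: P̄ = F·P·Fᵀ + Q = [59144/10919 -4834/10919; -4834/10919 96735/10919]
step 2: y = z − H·x̄ = [-78094/10919]
step 2: S = H·P̄·Hᵀ + R = [1002439/10919]
step 2: K = P̄·Hᵀ·S⁻¹ = [73646/1002439; -295039/1002439]
step 2: x' = x̄ + K·y = [1368811/1002439, 1354584/1002439]
step 2: P' = (I − K·H)·P̄ = [4933100/1002439 1546172/1002439; 1546172/1002439 908776/1002439]

step 0: x' = [-77/120, -131/120], P' = [791/120 233/120; 233/120 119/120]
step 1: x' = [-12417/10919, 4115/10919], P' = [58859/10919 18653/10919; 18653/10919 10535/10919]
step 2: x' = [1368811/1002439, 1354584/1002439], P' = [4933100/1002439 1546172/1002439; 1546172/1002439 908776/1002439]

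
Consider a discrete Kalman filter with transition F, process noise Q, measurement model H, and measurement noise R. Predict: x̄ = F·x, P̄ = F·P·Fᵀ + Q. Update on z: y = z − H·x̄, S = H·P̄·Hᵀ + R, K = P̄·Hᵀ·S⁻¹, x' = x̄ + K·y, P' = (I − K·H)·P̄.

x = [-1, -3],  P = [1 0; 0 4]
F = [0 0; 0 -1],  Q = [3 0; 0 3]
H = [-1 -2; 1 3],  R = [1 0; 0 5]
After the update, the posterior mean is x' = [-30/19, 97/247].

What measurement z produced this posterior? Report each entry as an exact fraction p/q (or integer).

x̄ = F·x = [0, 3]
P̄ = F·P·Fᵀ + Q = [3 0; 0 7]
S = H·P̄·Hᵀ + R = [32 -45; -45 71]
K = P̄·Hᵀ·S⁻¹ = [-6/19 -3/19; -49/247 42/247]
x' − x̄ = [-30/19, -644/247] = K·y
y = (KᵀK)⁻¹·Kᵀ·(x' − x̄) = [8, -6]
z = y + H·x̄ = [8, -6] + [-6, 9] = [2, 3]

z = [2, 3]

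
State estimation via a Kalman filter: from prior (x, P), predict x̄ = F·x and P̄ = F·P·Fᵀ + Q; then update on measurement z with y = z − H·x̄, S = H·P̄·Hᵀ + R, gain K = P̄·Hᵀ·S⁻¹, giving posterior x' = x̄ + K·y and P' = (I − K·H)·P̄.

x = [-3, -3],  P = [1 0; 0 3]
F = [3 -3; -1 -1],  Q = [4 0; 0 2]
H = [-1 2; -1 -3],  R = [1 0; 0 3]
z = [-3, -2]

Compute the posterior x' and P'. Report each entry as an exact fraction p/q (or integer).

x̄ = F·x = [0, 6]
P̄ = F·P·Fᵀ + Q = [40 6; 6 6]
y = z − H·x̄ = [-15, 16]
S = H·P̄·Hᵀ + R = [41 10; 10 133]
K = P̄·Hᵀ·S⁻¹ = [-3144/5353 -2098/5353; 1038/5353 -1044/5353]
x' = x̄ + K·y = [13592/5353, -156/5353]
P' = (I − K·H)·P̄ = [4404/5353 630/5353; 630/5353 834/5353]

x' = [13592/5353, -156/5353]
P' = [4404/5353 630/5353; 630/5353 834/5353]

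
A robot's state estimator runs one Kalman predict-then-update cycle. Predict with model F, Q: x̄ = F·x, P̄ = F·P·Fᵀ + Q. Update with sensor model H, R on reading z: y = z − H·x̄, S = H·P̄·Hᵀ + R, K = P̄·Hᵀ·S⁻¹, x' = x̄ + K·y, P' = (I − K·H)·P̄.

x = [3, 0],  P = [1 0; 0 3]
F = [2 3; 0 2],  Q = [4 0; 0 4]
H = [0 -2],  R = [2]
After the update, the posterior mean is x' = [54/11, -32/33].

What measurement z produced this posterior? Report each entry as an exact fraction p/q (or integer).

z = [2]

x̄ = F·x = [6, 0]
P̄ = F·P·Fᵀ + Q = [35 18; 18 16]
S = H·P̄·Hᵀ + R = [66]
K = P̄·Hᵀ·S⁻¹ = [-6/11; -16/33]
x' − x̄ = [-12/11, -32/33] = K·y
y = (KᵀK)⁻¹·Kᵀ·(x' − x̄) = [2]
z = y + H·x̄ = [2] + [0] = [2]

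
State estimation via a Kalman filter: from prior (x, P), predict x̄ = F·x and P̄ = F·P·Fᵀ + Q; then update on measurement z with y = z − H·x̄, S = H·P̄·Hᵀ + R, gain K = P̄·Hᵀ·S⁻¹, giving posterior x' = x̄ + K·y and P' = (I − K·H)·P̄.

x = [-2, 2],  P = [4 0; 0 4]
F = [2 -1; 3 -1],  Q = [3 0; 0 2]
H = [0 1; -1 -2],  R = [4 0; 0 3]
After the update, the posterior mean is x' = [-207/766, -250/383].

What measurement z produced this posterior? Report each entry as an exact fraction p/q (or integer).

z = [-2, 1]

x̄ = F·x = [-6, -8]
P̄ = F·P·Fᵀ + Q = [23 28; 28 42]
S = H·P̄·Hᵀ + R = [46 -112; -112 306]
K = P̄·Hᵀ·S⁻¹ = [-70/383 -249/766; 77/383 -112/383]
x' − x̄ = [4389/766, 2814/383] = K·y
y = (KᵀK)⁻¹·Kᵀ·(x' − x̄) = [6, -21]
z = y + H·x̄ = [6, -21] + [-8, 22] = [-2, 1]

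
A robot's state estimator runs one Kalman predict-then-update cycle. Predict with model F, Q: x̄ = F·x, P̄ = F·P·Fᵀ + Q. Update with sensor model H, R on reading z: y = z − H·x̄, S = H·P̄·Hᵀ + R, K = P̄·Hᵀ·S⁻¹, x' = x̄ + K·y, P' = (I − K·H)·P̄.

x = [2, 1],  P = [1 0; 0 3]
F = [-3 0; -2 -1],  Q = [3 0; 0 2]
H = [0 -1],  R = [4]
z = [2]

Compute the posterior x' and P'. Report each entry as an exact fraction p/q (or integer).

x̄ = F·x = [-6, -5]
P̄ = F·P·Fᵀ + Q = [12 6; 6 9]
y = z − H·x̄ = [-3]
S = H·P̄·Hᵀ + R = [13]
K = P̄·Hᵀ·S⁻¹ = [-6/13; -9/13]
x' = x̄ + K·y = [-60/13, -38/13]
P' = (I − K·H)·P̄ = [120/13 24/13; 24/13 36/13]

x' = [-60/13, -38/13]
P' = [120/13 24/13; 24/13 36/13]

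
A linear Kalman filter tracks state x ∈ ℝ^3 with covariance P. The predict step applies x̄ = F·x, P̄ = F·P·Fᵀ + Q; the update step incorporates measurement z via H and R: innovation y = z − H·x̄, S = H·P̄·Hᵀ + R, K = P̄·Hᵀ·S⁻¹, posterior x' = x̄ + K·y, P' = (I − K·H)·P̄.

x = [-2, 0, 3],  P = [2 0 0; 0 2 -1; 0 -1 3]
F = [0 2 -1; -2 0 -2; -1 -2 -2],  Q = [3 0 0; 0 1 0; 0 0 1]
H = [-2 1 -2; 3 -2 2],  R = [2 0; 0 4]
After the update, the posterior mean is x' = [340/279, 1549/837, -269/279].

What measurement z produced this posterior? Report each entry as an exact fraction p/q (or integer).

z = [1, -2]

x̄ = F·x = [-3, -2, -4]
P̄ = F·P·Fᵀ + Q = [18 10 0; 10 21 12; 0 12 15]
S = H·P̄·Hᵀ + R = [67 -68; -68 94]
K = P̄·Hᵀ·S⁻¹ = [-22/279 85/279; -673/837 -380/837; -214/279 -137/279]
x' − x̄ = [1177/279, 3223/837, 847/279] = K·y
y = (KᵀK)⁻¹·Kᵀ·(x' − x̄) = [-11, 11]
z = y + H·x̄ = [-11, 11] + [12, -13] = [1, -2]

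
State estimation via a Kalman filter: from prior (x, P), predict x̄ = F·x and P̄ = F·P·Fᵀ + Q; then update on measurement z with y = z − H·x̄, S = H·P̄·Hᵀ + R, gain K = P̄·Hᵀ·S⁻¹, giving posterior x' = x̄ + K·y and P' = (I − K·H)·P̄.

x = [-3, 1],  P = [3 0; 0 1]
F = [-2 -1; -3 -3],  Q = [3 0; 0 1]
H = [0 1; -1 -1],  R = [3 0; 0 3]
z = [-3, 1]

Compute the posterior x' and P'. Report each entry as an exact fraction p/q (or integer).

x' = [107/139, -555/278]
P' = [525/278 -66/139; -66/139 393/278]

x̄ = F·x = [5, 6]
P̄ = F·P·Fᵀ + Q = [16 21; 21 37]
y = z − H·x̄ = [-9, 12]
S = H·P̄·Hᵀ + R = [40 -58; -58 98]
K = P̄·Hᵀ·S⁻¹ = [-22/139 -131/278; 131/278 -87/278]
x' = x̄ + K·y = [107/139, -555/278]
P' = (I − K·H)·P̄ = [525/278 -66/139; -66/139 393/278]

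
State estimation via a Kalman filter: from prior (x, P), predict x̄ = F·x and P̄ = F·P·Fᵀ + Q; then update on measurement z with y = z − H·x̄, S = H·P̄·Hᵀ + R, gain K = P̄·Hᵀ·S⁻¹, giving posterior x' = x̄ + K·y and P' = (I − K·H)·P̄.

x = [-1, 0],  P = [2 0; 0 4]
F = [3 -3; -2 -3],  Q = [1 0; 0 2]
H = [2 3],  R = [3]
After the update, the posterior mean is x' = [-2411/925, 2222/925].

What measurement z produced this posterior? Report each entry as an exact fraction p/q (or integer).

x̄ = F·x = [-3, 2]
P̄ = F·P·Fᵀ + Q = [55 24; 24 46]
S = H·P̄·Hᵀ + R = [925]
K = P̄·Hᵀ·S⁻¹ = [182/925; 186/925]
x' − x̄ = [364/925, 372/925] = K·y
y = (KᵀK)⁻¹·Kᵀ·(x' − x̄) = [2]
z = y + H·x̄ = [2] + [0] = [2]

z = [2]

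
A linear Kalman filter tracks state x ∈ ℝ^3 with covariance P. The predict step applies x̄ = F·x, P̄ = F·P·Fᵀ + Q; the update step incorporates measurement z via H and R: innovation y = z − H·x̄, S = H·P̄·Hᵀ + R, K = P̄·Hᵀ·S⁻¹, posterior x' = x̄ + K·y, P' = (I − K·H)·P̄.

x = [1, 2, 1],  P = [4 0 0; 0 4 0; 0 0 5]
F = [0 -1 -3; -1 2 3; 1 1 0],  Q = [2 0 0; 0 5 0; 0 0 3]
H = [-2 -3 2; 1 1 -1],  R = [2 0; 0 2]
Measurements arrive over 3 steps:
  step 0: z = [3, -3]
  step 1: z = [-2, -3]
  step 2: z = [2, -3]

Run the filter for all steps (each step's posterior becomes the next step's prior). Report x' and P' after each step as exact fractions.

step 0: x' = [-6926/2159, 7015/2159, 6760/2159], P' = [29229/2159 -17568/2159 4379/2159; -17568/2159 16790/2159 5774/2159; 4379/2159 5774/2159 12829/2159]
step 1: x' = [-173163531/18581881, 145836594/18581881, 26409240/18581881], P' = [220723275/18581881 -170509656/18581881 -21671081/18581881; -170509656/18581881 157446874/18581881 48925474/18581881; -21671081/18581881 48925474/18581881 49132603/18581881]
step 2: x' = [-303336925874/89705441831, 234645353914/89705441831, 137906206353/89705441831], P' = [876544647141/89705441831 -670702187736/89705441831 -73932225379/89705441831; -670702187736/89705441831 637169716454/89705441831 211494075998/89705441831; -73932225379/89705441831 211494075998/89705441831 232294676525/89705441831]

step 0: x̄ = F·x = [-5, 6, 3]
step 0: P̄ = F·P·Fᵀ + Q = [51 -53 -4; -53 70 4; -4 4 11]
step 0: y = z − H·x̄ = [5, -1]
step 0: S = H·P̄·Hᵀ + R = [228 -65; -65 28]
step 0: K = P̄·Hᵀ·S⁻¹ = [1502/2159 3641/2159; -1843/2159 -3276/2159; -211/2159 -1338/2159]
step 0: x' = x̄ + K·y = [-6926/2159, 7015/2159, 6760/2159]
step 0: P' = (I − K·H)·P̄ = [29229/2159 -17568/2159 4379/2159; -17568/2159 16790/2159 5774/2159; 4379/2159 5774/2159 12829/2159]
step 1: x̄ = F·x = [-27295/2159, 41236/2159, 89/2159]
step 1: P̄ = F·P·Fᵀ + Q = [171213/2159 -205438/2159 -29681/2159; -205438/2159 335931/2159 17242/2159; -29681/2159 17242/2159 17360/2159]
step 1: y = z − H·x̄ = [64622/2159, -20329/2159]
step 1: S = H·P̄·Hᵀ + R = [1347277/2159 -390263/2159; -390263/2159 142824/2159]
step 1: K = P̄·Hᵀ·S⁻¹ = [13370128/18581881 35942350/18581881; -16735181/18581881 -30994128/18581881; -2584527/18581881 -10939105/18581881]
step 1: x' = x̄ + K·y = [-173163531/18581881, 145836594/18581881, 26409240/18581881]
step 1: P' = (I − K·H)·P̄ = [220723275/18581881 -170509656/18581881 -21671081/18581881; -170509656/18581881 157446874/18581881 48925474/18581881; -21671081/18581881 48925474/18581881 49132603/18581881]
step 2: x̄ = F·x = [-225064314/18581881, 544064439/18581881, -27326937/18581881]
step 2: P̄ = F·P·Fᵀ + Q = [930356907/18581881 -1432939340/18581881 -68700397/18581881; -1432939340/18581881 2784784401/18581881 5423996/18581881; -68700397/18581881 5423996/18581881 92896480/18581881]
step 2: y = z − H·x̄ = [1273882325/18581881, -402072705/18581881]
step 2: S = H·P̄·Hᵀ + R = [12482480063/18581881 -3483844885/18581881; -3483844885/18581881 1105875672/18581881]
step 2: K = P̄·Hᵀ·S⁻¹ = [55576409084/89705441831 139887342392/89705441831; -73558310947/89705441831 -122513273640/89705441831; -11014212093/89705441831 -47366412953/89705441831]
step 2: x' = x̄ + K·y = [-303336925874/89705441831, 234645353914/89705441831, 137906206353/89705441831]
step 2: P' = (I − K·H)·P̄ = [876544647141/89705441831 -670702187736/89705441831 -73932225379/89705441831; -670702187736/89705441831 637169716454/89705441831 211494075998/89705441831; -73932225379/89705441831 211494075998/89705441831 232294676525/89705441831]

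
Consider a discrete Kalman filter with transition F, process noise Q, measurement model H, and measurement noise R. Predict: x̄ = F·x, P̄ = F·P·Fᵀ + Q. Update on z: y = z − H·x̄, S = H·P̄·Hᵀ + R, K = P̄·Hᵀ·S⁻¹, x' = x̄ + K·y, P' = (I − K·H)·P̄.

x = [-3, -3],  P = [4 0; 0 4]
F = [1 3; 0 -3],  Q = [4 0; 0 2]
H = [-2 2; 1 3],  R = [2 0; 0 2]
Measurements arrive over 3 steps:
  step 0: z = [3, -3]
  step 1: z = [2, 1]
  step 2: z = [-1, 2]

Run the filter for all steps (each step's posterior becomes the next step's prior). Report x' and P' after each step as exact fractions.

step 0: x' = [-6156/3205, -1149/3205], P' = [1244/3205 76/3205; 76/3205 489/3205]
step 1: x' = [-686241/1039616, 253913/519808], P' = [195159/519808 5985/259904; 5985/259904 19207/129952]
step 2: x' = [75780111/94665914, 185340247/662661398], P' = [2537809/6761851 1091933/47332957; 1091933/47332957 48953411/331330699]

step 0: x̄ = F·x = [-12, 9]
step 0: P̄ = F·P·Fᵀ + Q = [44 -36; -36 38]
step 0: y = z − H·x̄ = [-39, -18]
step 0: S = H·P̄·Hᵀ + R = [618 284; 284 172]
step 0: K = P̄·Hᵀ·S⁻¹ = [-1168/3205 736/3205; 413/3205 1543/6410]
step 0: x' = x̄ + K·y = [-6156/3205, -1149/3205]
step 0: P' = (I − K·H)·P̄ = [1244/3205 76/3205; 76/3205 489/3205]
step 1: x̄ = F·x = [-9603/3205, 3447/3205]
step 1: P̄ = F·P·Fᵀ + Q = [18921/3205 -4629/3205; -4629/3205 10811/3205]
step 1: y = z − H·x̄ = [-3938/641, 2467/3205]
step 1: S = H·P̄·Hᵀ + R = [32474/641 9108/641; 9108/641 94856/3205]
step 1: K = P̄·Hᵀ·S⁻¹ = [-183189/519808 231069/1039616; 32429/259904 121227/519808]
step 1: x' = x̄ + K·y = [-686241/1039616, 253913/519808]
step 1: P' = (I − K·H)·P̄ = [195159/519808 5985/259904; 5985/259904 19207/129952]
step 2: x̄ = F·x = [837237/1039616, -761739/519808]
step 2: P̄ = F·P·Fᵀ + Q = [3037663/519808 -363681/259904; -363681/259904 432767/129952]
step 2: y = z − H·x̄ = [1840907/519808, 5812429/1039616]
step 2: S = H·P̄·Hᵀ + R = [6483359/129952 3610265/259904; 3610265/259904 15292719/519808]
step 2: K = P̄·Hᵀ·S⁻¹ = [-16672730/47332957 10520231/47332957; 41309880/331330699 77251882/331330699]
step 2: x' = x̄ + K·y = [75780111/94665914, 185340247/662661398]
step 2: P' = (I − K·H)·P̄ = [2537809/6761851 1091933/47332957; 1091933/47332957 48953411/331330699]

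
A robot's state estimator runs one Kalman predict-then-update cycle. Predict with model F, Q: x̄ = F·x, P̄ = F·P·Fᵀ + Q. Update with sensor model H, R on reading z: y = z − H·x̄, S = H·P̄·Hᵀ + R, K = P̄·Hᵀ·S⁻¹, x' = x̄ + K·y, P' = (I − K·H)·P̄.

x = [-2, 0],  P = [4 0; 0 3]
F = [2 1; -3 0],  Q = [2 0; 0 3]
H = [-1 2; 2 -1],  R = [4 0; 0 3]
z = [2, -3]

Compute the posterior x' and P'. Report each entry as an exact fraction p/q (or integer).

x' = [-657/649, 953/1298]
P' = [690/649 519/649; 519/649 1695/1298]

x̄ = F·x = [-4, 6]
P̄ = F·P·Fᵀ + Q = [21 -24; -24 39]
y = z − H·x̄ = [-14, 11]
S = H·P̄·Hᵀ + R = [277 -240; -240 222]
K = P̄·Hᵀ·S⁻¹ = [87/649 287/649; 294/649 127/1298]
x' = x̄ + K·y = [-657/649, 953/1298]
P' = (I − K·H)·P̄ = [690/649 519/649; 519/649 1695/1298]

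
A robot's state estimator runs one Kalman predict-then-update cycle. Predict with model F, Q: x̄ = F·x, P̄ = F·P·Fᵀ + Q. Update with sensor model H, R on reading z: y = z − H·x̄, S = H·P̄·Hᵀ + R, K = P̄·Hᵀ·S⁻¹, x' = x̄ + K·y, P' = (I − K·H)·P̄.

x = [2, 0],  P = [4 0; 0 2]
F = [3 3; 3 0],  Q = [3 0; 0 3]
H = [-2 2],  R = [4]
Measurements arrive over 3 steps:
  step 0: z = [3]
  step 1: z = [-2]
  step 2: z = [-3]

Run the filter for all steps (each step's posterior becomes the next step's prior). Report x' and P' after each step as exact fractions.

step 0: x' = [237/50, 309/50], P' = [984/25 963/25; 963/25 966/25]
step 1: x' = [-15279/8869, -49173/17738], P' = [241491/8869 224055/8869; 224055/8869 215463/8869]
step 2: x' = [6052869/1000625, 4595463/1000625], P' = [55938081/2001250 25977906/1000625; 25977906/1000625 24982962/1000625]

step 0: x̄ = F·x = [6, 6]
step 0: P̄ = F·P·Fᵀ + Q = [57 36; 36 39]
step 0: y = z − H·x̄ = [3]
step 0: S = H·P̄·Hᵀ + R = [100]
step 0: K = P̄·Hᵀ·S⁻¹ = [-21/50; 3/50]
step 0: x' = x̄ + K·y = [237/50, 309/50]
step 0: P' = (I − K·H)·P̄ = [984/25 963/25; 963/25 966/25]
step 1: x̄ = F·x = [819/25, 711/50]
step 1: P̄ = F·P·Fᵀ + Q = [34959/25 17523/25; 17523/25 8931/25]
step 1: y = z − H·x̄ = [877/25]
step 1: S = H·P̄·Hᵀ + R = [35476/25]
step 1: K = P̄·Hᵀ·S⁻¹ = [-8718/8869; -4296/8869]
step 1: x' = x̄ + K·y = [-15279/8869, -49173/17738]
step 1: P' = (I − K·H)·P̄ = [241491/8869 224055/8869; 224055/8869 215463/8869]
step 2: x̄ = F·x = [-239193/17738, -45837/8869]
step 2: P̄ = F·P·Fᵀ + Q = [8172183/8869 4189914/8869; 4189914/8869 2200026/8869]
step 2: y = z − H·x̄ = [-174126/8869]
step 2: S = H·P̄·Hᵀ + R = [8005000/8869]
step 2: K = P̄·Hᵀ·S⁻¹ = [-3982269/4002500; -497472/1000625]
step 2: x' = x̄ + K·y = [6052869/1000625, 4595463/1000625]
step 2: P' = (I − K·H)·P̄ = [55938081/2001250 25977906/1000625; 25977906/1000625 24982962/1000625]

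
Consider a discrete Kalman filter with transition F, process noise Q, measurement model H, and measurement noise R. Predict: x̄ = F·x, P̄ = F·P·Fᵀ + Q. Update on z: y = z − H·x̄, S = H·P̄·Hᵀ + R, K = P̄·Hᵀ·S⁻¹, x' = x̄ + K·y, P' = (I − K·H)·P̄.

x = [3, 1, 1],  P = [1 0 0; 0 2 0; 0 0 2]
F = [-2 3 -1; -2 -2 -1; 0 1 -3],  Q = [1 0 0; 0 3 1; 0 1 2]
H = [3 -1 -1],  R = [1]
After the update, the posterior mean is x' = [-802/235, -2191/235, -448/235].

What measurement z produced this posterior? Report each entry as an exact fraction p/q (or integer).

z = [1]

x̄ = F·x = [-4, -9, -2]
P̄ = F·P·Fᵀ + Q = [25 -6 12; -6 17 3; 12 3 22]
S = H·P̄·Hᵀ + R = [235]
K = P̄·Hᵀ·S⁻¹ = [69/235; -38/235; 11/235]
x' − x̄ = [138/235, -76/235, 22/235] = K·y
y = (KᵀK)⁻¹·Kᵀ·(x' − x̄) = [2]
z = y + H·x̄ = [2] + [-1] = [1]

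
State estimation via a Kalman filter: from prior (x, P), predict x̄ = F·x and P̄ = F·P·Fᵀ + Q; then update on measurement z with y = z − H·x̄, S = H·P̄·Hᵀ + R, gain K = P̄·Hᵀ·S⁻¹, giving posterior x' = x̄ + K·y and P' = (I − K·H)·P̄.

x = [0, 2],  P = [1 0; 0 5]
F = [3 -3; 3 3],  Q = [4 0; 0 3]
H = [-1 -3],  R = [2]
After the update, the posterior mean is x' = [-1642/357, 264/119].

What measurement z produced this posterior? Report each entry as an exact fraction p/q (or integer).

x̄ = F·x = [-6, 6]
P̄ = F·P·Fᵀ + Q = [58 -36; -36 57]
S = H·P̄·Hᵀ + R = [357]
K = P̄·Hᵀ·S⁻¹ = [50/357; -45/119]
x' − x̄ = [500/357, -450/119] = K·y
y = (KᵀK)⁻¹·Kᵀ·(x' − x̄) = [10]
z = y + H·x̄ = [10] + [-12] = [-2]

z = [-2]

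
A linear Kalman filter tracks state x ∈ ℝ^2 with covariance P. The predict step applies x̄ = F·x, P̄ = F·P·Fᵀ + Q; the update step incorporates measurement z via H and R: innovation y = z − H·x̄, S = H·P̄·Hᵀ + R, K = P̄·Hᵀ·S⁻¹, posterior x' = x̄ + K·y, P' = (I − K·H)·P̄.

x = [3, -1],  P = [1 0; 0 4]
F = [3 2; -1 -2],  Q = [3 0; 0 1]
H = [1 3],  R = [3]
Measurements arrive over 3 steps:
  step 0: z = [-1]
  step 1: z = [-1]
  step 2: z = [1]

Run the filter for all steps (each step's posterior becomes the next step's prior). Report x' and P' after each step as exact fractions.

step 0: x̄ = F·x = [7, -1]
step 0: P̄ = F·P·Fᵀ + Q = [28 -19; -19 18]
step 0: y = z − H·x̄ = [-5]
step 0: S = H·P̄·Hᵀ + R = [79]
step 0: K = P̄·Hᵀ·S⁻¹ = [-29/79; 35/79]
step 0: x' = x̄ + K·y = [698/79, -254/79]
step 0: P' = (I − K·H)·P̄ = [1371/79 -486/79; -486/79 197/79]
step 1: x̄ = F·x = [1586/79, -190/79]
step 1: P̄ = F·P·Fᵀ + Q = [7532/79 -1013/79; -1013/79 294/79]
step 1: y = z − H·x̄ = [-1095/79]
step 1: S = H·P̄·Hᵀ + R = [4337/79]
step 1: K = P̄·Hᵀ·S⁻¹ = [4493/4337; -131/4337]
step 1: x' = x̄ + K·y = [24793/4337, -8615/4337]
step 1: P' = (I − K·H)·P̄ = [157965/4337 -48162/4337; -48162/4337 15923/4337]
step 2: x̄ = F·x = [57149/4337, -7563/4337]
step 2: P̄ = F·P·Fᵀ + Q = [920444/4337 -152291/4337; -152291/4337 33346/4337]
step 2: y = z − H·x̄ = [-30123/4337]
step 2: S = H·P̄·Hᵀ + R = [319823/4337]
step 2: K = P̄·Hᵀ·S⁻¹ = [463571/319823; -52253/319823]
step 2: x' = x̄ + K·y = [994562/319823, -194790/319823]
step 2: P' = (I − K·H)·P̄ = [18326283/319823 -5645190/319823; -5645190/319823 1829477/319823]

step 0: x' = [698/79, -254/79], P' = [1371/79 -486/79; -486/79 197/79]
step 1: x' = [24793/4337, -8615/4337], P' = [157965/4337 -48162/4337; -48162/4337 15923/4337]
step 2: x' = [994562/319823, -194790/319823], P' = [18326283/319823 -5645190/319823; -5645190/319823 1829477/319823]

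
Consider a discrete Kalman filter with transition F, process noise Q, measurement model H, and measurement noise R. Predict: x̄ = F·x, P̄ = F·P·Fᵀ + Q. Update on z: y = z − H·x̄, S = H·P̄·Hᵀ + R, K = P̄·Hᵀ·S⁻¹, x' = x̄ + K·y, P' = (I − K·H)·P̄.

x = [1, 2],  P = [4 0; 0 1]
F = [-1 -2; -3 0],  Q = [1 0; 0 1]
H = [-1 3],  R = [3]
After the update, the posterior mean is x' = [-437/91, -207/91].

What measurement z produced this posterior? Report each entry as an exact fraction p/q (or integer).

z = [-2]

x̄ = F·x = [-5, -3]
P̄ = F·P·Fᵀ + Q = [9 12; 12 37]
S = H·P̄·Hᵀ + R = [273]
K = P̄·Hᵀ·S⁻¹ = [9/91; 33/91]
x' − x̄ = [18/91, 66/91] = K·y
y = (KᵀK)⁻¹·Kᵀ·(x' − x̄) = [2]
z = y + H·x̄ = [2] + [-4] = [-2]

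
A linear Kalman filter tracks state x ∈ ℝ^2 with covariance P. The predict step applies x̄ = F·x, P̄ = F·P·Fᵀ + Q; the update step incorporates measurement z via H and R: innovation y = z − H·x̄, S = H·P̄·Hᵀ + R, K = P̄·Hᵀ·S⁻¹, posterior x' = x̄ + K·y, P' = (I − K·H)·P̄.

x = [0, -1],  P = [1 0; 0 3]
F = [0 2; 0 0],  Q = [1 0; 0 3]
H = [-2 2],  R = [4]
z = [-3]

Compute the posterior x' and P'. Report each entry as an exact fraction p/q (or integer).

x̄ = F·x = [-2, 0]
P̄ = F·P·Fᵀ + Q = [13 0; 0 3]
y = z − H·x̄ = [-7]
S = H·P̄·Hᵀ + R = [68]
K = P̄·Hᵀ·S⁻¹ = [-13/34; 3/34]
x' = x̄ + K·y = [23/34, -21/34]
P' = (I − K·H)·P̄ = [52/17 39/17; 39/17 42/17]

x' = [23/34, -21/34]
P' = [52/17 39/17; 39/17 42/17]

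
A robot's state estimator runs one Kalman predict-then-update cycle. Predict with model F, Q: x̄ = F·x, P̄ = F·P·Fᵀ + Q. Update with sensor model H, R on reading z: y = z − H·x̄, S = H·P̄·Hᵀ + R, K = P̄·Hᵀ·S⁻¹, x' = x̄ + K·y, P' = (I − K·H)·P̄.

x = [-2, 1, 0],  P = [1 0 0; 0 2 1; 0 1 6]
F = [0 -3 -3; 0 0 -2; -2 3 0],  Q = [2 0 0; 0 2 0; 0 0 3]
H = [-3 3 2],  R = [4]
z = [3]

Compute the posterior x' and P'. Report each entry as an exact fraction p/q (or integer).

x' = [1047/331, 600/331, 1187/331]
P' = [9644/331 7782/331 2589/331; 7782/331 6806/331 1404/331; 2589/331 1404/331 3781/662]

x̄ = F·x = [-3, 0, 7]
P̄ = F·P·Fᵀ + Q = [92 42 -27; 42 26 -6; -27 -6 25]
y = z − H·x̄ = [-20]
S = H·P̄·Hᵀ + R = [662]
K = P̄·Hᵀ·S⁻¹ = [-102/331; -30/331; 113/662]
x' = x̄ + K·y = [1047/331, 600/331, 1187/331]
P' = (I − K·H)·P̄ = [9644/331 7782/331 2589/331; 7782/331 6806/331 1404/331; 2589/331 1404/331 3781/662]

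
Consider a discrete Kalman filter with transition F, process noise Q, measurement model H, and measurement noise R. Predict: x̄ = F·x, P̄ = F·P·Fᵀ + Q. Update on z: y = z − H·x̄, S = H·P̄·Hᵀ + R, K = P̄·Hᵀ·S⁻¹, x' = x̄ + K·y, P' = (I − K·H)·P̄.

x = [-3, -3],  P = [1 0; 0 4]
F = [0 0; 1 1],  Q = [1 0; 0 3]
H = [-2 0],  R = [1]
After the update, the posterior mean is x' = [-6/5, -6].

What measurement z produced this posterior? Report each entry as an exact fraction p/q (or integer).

z = [3]

x̄ = F·x = [0, -6]
P̄ = F·P·Fᵀ + Q = [1 0; 0 8]
S = H·P̄·Hᵀ + R = [5]
K = P̄·Hᵀ·S⁻¹ = [-2/5; 0]
x' − x̄ = [-6/5, 0] = K·y
y = (KᵀK)⁻¹·Kᵀ·(x' − x̄) = [3]
z = y + H·x̄ = [3] + [0] = [3]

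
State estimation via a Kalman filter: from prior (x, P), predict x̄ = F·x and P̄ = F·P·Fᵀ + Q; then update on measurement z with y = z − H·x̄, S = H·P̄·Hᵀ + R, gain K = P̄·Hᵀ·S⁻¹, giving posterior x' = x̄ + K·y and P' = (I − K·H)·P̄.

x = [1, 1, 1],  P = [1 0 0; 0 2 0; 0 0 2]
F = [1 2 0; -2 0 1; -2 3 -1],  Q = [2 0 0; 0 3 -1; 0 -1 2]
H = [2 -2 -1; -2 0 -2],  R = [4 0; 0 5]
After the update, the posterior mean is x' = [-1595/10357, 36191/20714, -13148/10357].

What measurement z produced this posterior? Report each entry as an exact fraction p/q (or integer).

z = [-3, 3]

x̄ = F·x = [3, -1, 0]
P̄ = F·P·Fᵀ + Q = [11 -2 10; -2 9 1; 10 1 26]
S = H·P̄·Hᵀ + R = [90 -16; -16 233]
K = P̄·Hᵀ·S⁻¹ = [1528/10357 -1762/10357; -5327/20714 -94/10357; -1508/10357 -3304/10357]
x' − x̄ = [-32666/10357, 56905/20714, -13148/10357] = K·y
y = (KᵀK)⁻¹·Kᵀ·(x' − x̄) = [-11, 9]
z = y + H·x̄ = [-11, 9] + [8, -6] = [-3, 3]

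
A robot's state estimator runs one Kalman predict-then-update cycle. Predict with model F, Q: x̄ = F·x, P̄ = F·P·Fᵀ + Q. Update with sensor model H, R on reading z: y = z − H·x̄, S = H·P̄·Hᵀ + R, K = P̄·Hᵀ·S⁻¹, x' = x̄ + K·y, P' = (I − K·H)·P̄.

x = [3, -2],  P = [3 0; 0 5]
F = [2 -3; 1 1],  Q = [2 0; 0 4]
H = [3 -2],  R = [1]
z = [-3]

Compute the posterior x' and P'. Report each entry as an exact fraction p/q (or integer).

x̄ = F·x = [12, 1]
P̄ = F·P·Fᵀ + Q = [59 -9; -9 12]
y = z − H·x̄ = [-37]
S = H·P̄·Hᵀ + R = [688]
K = P̄·Hᵀ·S⁻¹ = [195/688; -51/688]
x' = x̄ + K·y = [1041/688, 2575/688]
P' = (I − K·H)·P̄ = [2567/688 3753/688; 3753/688 5655/688]

x' = [1041/688, 2575/688]
P' = [2567/688 3753/688; 3753/688 5655/688]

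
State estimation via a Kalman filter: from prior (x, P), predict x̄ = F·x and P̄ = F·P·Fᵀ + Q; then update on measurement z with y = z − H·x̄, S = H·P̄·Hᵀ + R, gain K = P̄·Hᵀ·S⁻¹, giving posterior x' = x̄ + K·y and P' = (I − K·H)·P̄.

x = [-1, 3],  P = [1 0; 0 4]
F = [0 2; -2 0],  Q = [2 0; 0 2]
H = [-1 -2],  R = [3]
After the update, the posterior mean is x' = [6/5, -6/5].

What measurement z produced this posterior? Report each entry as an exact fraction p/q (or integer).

z = [2]

x̄ = F·x = [6, 2]
P̄ = F·P·Fᵀ + Q = [18 0; 0 6]
S = H·P̄·Hᵀ + R = [45]
K = P̄·Hᵀ·S⁻¹ = [-2/5; -4/15]
x' − x̄ = [-24/5, -16/5] = K·y
y = (KᵀK)⁻¹·Kᵀ·(x' − x̄) = [12]
z = y + H·x̄ = [12] + [-10] = [2]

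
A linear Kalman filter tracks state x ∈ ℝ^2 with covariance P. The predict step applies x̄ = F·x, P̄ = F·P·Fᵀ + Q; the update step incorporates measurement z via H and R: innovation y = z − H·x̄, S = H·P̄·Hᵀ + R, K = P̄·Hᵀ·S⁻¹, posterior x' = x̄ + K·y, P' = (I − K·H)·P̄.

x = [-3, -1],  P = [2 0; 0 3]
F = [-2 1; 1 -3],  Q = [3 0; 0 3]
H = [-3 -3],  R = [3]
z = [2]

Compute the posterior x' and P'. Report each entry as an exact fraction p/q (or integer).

x' = [288/61, -323/61]
P' = [851/61 -850/61; -850/61 869/61]

x̄ = F·x = [5, 0]
P̄ = F·P·Fᵀ + Q = [14 -13; -13 32]
y = z − H·x̄ = [17]
S = H·P̄·Hᵀ + R = [183]
K = P̄·Hᵀ·S⁻¹ = [-1/61; -19/61]
x' = x̄ + K·y = [288/61, -323/61]
P' = (I − K·H)·P̄ = [851/61 -850/61; -850/61 869/61]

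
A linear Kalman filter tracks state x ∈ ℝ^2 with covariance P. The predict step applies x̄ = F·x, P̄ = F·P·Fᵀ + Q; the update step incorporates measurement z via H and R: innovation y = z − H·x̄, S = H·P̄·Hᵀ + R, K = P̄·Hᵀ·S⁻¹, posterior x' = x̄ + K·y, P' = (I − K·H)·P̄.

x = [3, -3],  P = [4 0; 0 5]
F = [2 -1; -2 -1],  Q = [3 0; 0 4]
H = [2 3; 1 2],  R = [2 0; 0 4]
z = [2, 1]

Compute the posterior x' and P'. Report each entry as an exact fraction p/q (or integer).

x' = [8367/1403, -4412/1403]
P' = [21268/1403 -13500/1403; -13500/1403 8822/1403]

x̄ = F·x = [9, -3]
P̄ = F·P·Fᵀ + Q = [24 -11; -11 25]
y = z − H·x̄ = [-7, -2]
S = H·P̄·Hᵀ + R = [191 121; 121 84]
K = P̄·Hᵀ·S⁻¹ = [1018/1403 -1433/1403; -267/1403 1036/1403]
x' = x̄ + K·y = [8367/1403, -4412/1403]
P' = (I − K·H)·P̄ = [21268/1403 -13500/1403; -13500/1403 8822/1403]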